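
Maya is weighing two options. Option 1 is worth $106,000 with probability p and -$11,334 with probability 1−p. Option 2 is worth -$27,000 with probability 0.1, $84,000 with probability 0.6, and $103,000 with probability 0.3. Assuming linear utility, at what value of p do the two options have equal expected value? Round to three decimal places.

EV(Option 2) = 0.1 × (-27000) + 0.6 × 84000 + 0.3 × 103000 = -2700 + 50400 + 30900 = 78600
p·106000 + (1−p)·(-11334) = 78600
117334p − 11334 = 78600
p = (78600 + 11334) / 117334

p = 0.766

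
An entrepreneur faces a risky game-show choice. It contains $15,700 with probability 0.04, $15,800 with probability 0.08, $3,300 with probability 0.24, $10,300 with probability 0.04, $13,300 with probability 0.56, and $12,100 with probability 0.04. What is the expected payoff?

$11,028

EV = 0.04 × 15700 + 0.08 × 15800 + 0.24 × 3300 + 0.04 × 10300 + 0.56 × 13300 + 0.04 × 12100 = 628 + 1264 + 792 + 412 + 7448 + 484 = 11028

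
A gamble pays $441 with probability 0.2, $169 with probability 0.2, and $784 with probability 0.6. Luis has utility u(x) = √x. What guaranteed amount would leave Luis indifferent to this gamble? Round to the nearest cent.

E[u] = 0.2·√441 + 0.2·√169 + 0.6·√784 = 0.2·21 + 0.2·13 + 0.6·28 = 23.6
CE = (23.6)² = 556.96

$556.96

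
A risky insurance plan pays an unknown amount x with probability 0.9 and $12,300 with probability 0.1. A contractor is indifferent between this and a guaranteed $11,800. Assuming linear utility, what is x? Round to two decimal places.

x = $11,744.44

0.9·x + 0.1·12300 = 11800
0.9·x = 11800 − 1230 = 10570
x = 10570 / 0.9 = 11744.4444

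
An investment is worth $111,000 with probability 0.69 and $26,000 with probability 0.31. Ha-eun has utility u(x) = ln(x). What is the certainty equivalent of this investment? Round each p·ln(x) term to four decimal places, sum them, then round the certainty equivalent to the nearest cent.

E[u] = 0.69·ln(111000) + 0.31·ln(26000) = 8.0159 + 3.1514 = 11.1673
CE = e^11.1673 ≈ 70777.75

$70,777.75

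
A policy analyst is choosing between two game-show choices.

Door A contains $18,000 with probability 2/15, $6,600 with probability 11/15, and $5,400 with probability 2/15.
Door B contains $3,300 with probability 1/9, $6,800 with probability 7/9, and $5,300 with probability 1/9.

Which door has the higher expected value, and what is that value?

Door A ($7,960)

Door A = 2/15 × 18000 + 11/15 × 6600 + 2/15 × 5400 = 2400 + 4840 + 720 = 7960
Door B = 1/9 × 3300 + 7/9 × 6800 + 1/9 × 5300 = 366.6667 + 5288.8889 + 588.8889 = 6244.4444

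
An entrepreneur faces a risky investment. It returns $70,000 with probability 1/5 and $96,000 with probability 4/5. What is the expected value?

$90,800

EV = 1/5 × 70000 + 4/5 × 96000 = 14000 + 76800 = 90800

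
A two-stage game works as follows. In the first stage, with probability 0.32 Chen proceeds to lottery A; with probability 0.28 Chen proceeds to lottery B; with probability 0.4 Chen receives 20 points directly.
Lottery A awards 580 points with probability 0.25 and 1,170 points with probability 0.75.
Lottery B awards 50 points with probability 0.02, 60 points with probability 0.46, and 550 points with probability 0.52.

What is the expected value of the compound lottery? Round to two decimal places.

EV(A) = 0.25 × 580 + 0.75 × 1170 = 145 + 877.5 = 1022.5
EV(B) = 0.02 × 50 + 0.46 × 60 + 0.52 × 550 = 1 + 27.6 + 286 = 314.6
Branch C: 20 (certain)
Overall = 0.32 × 1022.5 + 0.28 × 314.6 + 0.4 × 20 = 327.2 + 88.088 + 8 = 423.288

423.29 points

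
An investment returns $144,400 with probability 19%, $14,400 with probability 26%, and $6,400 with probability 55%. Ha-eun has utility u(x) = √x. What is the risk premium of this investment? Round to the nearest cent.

E[u] = 0.19·√144400 + 0.26·√14400 + 0.55·√6400 = 0.19·380 + 0.26·120 + 0.55·80 = 147.4
CE = (147.4)² = 21726.76
Risk premium = EV − CE = 34700 − 21726.76 = 12973.24

$12,973.24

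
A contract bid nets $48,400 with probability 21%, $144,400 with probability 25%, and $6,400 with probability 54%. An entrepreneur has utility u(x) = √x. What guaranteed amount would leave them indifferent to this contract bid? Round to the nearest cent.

$34,003.36

E[u] = 0.21·√48400 + 0.25·√144400 + 0.54·√6400 = 0.21·220 + 0.25·380 + 0.54·80 = 184.4
CE = (184.4)² = 34003.36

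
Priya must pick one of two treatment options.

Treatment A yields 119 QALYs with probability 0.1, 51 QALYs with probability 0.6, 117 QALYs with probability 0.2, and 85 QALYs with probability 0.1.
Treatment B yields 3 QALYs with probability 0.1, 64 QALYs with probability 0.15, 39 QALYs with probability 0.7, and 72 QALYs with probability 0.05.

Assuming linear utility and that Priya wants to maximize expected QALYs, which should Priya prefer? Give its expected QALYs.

Treatment A = 0.1 × 119 + 0.6 × 51 + 0.2 × 117 + 0.1 × 85 = 11.9 + 30.6 + 23.4 + 8.5 = 74.4
Treatment B = 0.1 × 3 + 0.15 × 64 + 0.7 × 39 + 0.05 × 72 = 0.3 + 9.6 + 27.3 + 3.6 = 40.8

Treatment A (74.4 QALYs)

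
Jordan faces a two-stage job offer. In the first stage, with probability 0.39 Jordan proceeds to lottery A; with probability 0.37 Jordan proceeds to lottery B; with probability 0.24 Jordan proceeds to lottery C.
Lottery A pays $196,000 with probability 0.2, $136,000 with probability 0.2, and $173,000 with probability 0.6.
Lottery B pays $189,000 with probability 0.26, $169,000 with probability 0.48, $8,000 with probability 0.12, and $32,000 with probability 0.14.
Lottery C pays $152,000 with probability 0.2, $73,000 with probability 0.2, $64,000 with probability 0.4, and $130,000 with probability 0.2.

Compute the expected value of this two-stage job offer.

$139,771

EV(A) = 0.2 × 196000 + 0.2 × 136000 + 0.6 × 173000 = 39200 + 27200 + 103800 = 170200
EV(B) = 0.26 × 189000 + 0.48 × 169000 + 0.12 × 8000 + 0.14 × 32000 = 49140 + 81120 + 960 + 4480 = 135700
EV(C) = 0.2 × 152000 + 0.2 × 73000 + 0.4 × 64000 + 0.2 × 130000 = 30400 + 14600 + 25600 + 26000 = 96600
Overall = 0.39 × 170200 + 0.37 × 135700 + 0.24 × 96600 = 66378 + 50209 + 23184 = 139771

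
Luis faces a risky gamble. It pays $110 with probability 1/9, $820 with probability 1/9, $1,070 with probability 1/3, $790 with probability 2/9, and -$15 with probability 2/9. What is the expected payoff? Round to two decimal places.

EV = 1/9 × 110 + 1/9 × 820 + 1/3 × 1070 + 2/9 × 790 + 2/9 × (-15) = 12.2222 + 91.1111 + 356.6667 + 175.5556 − 3.3333 = 632.2222

$632.22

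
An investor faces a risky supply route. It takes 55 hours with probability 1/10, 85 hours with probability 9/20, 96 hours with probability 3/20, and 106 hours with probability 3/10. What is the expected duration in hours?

89.95 hours

EV = 1/10 × 55 + 9/20 × 85 + 3/20 × 96 + 3/10 × 106 = 5.5 + 38.25 + 14.4 + 31.8 = 89.95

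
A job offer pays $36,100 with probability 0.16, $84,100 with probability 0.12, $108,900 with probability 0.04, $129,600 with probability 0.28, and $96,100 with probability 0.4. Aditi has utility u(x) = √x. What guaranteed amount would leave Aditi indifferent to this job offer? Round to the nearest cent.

$91,930.24

E[u] = 0.16·√36100 + 0.12·√84100 + 0.04·√108900 + 0.28·√129600 + 0.4·√96100 = 0.16·190 + 0.12·290 + 0.04·330 + 0.28·360 + 0.4·310 = 303.2
CE = (303.2)² = 91930.24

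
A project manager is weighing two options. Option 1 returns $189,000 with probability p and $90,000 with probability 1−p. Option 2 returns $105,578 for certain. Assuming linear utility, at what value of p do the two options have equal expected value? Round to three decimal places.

p·189000 + (1−p)·90000 = 105578
99000p + 90000 = 105578
p = (105578 − 90000) / 99000

p = 0.157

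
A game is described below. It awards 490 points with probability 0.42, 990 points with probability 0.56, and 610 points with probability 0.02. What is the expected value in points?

EV = 0.42 × 490 + 0.56 × 990 + 0.02 × 610 = 205.8 + 554.4 + 12.2 = 772.4

772.4 points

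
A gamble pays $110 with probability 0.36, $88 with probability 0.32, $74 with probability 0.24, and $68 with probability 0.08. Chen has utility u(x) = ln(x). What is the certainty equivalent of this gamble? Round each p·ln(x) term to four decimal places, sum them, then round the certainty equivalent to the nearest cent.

E[u] = 0.36·ln(110) + 0.32·ln(88) + 0.24·ln(74) + 0.08·ln(68) = 1.6922 + 1.4327 + 1.0330 + 0.3376 = 4.4955
CE = e^4.4955 ≈ 89.61

$89.61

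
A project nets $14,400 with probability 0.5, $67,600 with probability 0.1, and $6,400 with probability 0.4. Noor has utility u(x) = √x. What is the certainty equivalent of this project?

$13,924

E[u] = 0.5·√14400 + 0.1·√67600 + 0.4·√6400 = 0.5·120 + 0.1·260 + 0.4·80 = 118
CE = (118)² = 13924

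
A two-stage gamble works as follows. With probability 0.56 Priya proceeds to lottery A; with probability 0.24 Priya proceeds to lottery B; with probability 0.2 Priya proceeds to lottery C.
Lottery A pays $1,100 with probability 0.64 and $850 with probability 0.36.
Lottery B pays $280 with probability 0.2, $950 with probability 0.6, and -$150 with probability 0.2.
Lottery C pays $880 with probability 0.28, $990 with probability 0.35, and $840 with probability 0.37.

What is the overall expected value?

EV(A) = 0.64 × 1100 + 0.36 × 850 = 704 + 306 = 1010
EV(B) = 0.2 × 280 + 0.6 × 950 + 0.2 × (-150) = 56 + 570 − 30 = 596
EV(C) = 0.28 × 880 + 0.35 × 990 + 0.37 × 840 = 246.4 + 346.5 + 310.8 = 903.7
Overall = 0.56 × 1010 + 0.24 × 596 + 0.2 × 903.7 = 565.6 + 143.04 + 180.74 = 889.38

$889.38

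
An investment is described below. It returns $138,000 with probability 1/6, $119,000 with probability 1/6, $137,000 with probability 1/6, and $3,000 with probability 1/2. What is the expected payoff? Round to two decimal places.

$67,166.67

EV = 1/6 × 138000 + 1/6 × 119000 + 1/6 × 137000 + 1/2 × 3000 = 23000 + 19833.3333 + 22833.3333 + 1500 = 67166.6667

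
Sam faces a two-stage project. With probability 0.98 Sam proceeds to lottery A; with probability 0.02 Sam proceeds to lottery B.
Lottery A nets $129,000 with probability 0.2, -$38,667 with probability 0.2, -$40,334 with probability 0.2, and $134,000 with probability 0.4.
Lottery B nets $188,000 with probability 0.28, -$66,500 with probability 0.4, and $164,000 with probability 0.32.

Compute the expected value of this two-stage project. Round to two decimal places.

EV(A) = 0.2 × 129000 + 0.2 × (-38667) + 0.2 × (-40334) + 0.4 × 134000 = 25800 − 7733.4 − 8066.8 + 53600 = 63599.8
EV(B) = 0.28 × 188000 + 0.4 × (-66500) + 0.32 × 164000 = 52640 − 26600 + 52480 = 78520
Overall = 0.98 × 63599.8 + 0.02 × 78520 = 62327.804 + 1570.4 = 63898.204

$63,898.20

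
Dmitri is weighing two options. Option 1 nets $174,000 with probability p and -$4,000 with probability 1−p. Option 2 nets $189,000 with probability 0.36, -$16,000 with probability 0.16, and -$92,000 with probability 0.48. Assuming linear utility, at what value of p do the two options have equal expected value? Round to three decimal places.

EV(Option 2) = 0.36 × 189000 + 0.16 × (-16000) + 0.48 × (-92000) = 68040 − 2560 − 44160 = 21320
p·174000 + (1−p)·(-4000) = 21320
178000p − 4000 = 21320
p = (21320 + 4000) / 178000

p = 0.142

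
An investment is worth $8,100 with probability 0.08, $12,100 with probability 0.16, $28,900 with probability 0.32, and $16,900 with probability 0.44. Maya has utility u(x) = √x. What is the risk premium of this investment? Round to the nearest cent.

$663.04

E[u] = 0.08·√8100 + 0.16·√12100 + 0.32·√28900 + 0.44·√16900 = 0.08·90 + 0.16·110 + 0.32·170 + 0.44·130 = 136.4
CE = (136.4)² = 18604.96
Risk premium = EV − CE = 19268 − 18604.96 = 663.04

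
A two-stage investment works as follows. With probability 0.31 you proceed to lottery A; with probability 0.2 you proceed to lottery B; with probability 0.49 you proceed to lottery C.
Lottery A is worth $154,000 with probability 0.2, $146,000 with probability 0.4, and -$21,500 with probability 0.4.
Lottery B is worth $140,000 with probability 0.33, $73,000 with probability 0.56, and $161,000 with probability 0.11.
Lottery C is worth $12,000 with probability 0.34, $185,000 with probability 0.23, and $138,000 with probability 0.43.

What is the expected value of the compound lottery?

EV(A) = 0.2 × 154000 + 0.4 × 146000 + 0.4 × (-21500) = 30800 + 58400 − 8600 = 80600
EV(B) = 0.33 × 140000 + 0.56 × 73000 + 0.11 × 161000 = 46200 + 40880 + 17710 = 104790
EV(C) = 0.34 × 12000 + 0.23 × 185000 + 0.43 × 138000 = 4080 + 42550 + 59340 = 105970
Overall = 0.31 × 80600 + 0.2 × 104790 + 0.49 × 105970 = 24986 + 20958 + 51925.3 = 97869.3

$97,869.30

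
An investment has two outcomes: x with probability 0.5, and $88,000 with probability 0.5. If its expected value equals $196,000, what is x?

0.5·x + 0.5·88000 = 196000
0.5·x = 196000 − 44000 = 152000
x = 152000 / 0.5 = 304000

x = $304,000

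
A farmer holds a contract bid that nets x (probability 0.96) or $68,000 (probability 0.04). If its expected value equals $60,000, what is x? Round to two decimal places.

0.96·x + 0.04·68000 = 60000
0.96·x = 60000 − 2720 = 57280
x = 57280 / 0.96 = 59666.6667

x = $59,666.67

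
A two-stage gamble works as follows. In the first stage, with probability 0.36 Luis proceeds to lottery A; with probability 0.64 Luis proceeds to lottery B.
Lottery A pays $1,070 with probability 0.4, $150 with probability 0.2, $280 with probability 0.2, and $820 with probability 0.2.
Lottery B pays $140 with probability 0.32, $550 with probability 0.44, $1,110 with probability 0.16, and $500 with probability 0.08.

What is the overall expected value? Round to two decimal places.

$566.90

EV(A) = 0.4 × 1070 + 0.2 × 150 + 0.2 × 280 + 0.2 × 820 = 428 + 30 + 56 + 164 = 678
EV(B) = 0.32 × 140 + 0.44 × 550 + 0.16 × 1110 + 0.08 × 500 = 44.8 + 242 + 177.6 + 40 = 504.4
Overall = 0.36 × 678 + 0.64 × 504.4 = 244.08 + 322.816 = 566.896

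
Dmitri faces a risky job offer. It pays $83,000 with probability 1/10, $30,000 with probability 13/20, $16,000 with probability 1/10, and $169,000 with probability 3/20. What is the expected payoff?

$54,750

EV = 1/10 × 83000 + 13/20 × 30000 + 1/10 × 16000 + 3/20 × 169000 = 8300 + 19500 + 1600 + 25350 = 54750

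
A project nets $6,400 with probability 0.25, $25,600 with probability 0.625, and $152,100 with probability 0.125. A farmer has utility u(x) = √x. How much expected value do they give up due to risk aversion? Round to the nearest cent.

$8,135.94

E[u] = 0.25·√6400 + 0.625·√25600 + 0.125·√152100 = 0.25·80 + 0.625·160 + 0.125·390 = 168.75
CE = (168.75)² = 28476.5625
Risk premium = EV − CE = 36612.5 − 28476.5625 = 8135.9375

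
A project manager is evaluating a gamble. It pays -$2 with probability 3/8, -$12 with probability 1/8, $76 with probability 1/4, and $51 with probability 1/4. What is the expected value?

$29.50

EV = 3/8 × (-2) + 1/8 × (-12) + 1/4 × 76 + 1/4 × 51 = -0.75 − 1.5 + 19 + 12.75 = 29.5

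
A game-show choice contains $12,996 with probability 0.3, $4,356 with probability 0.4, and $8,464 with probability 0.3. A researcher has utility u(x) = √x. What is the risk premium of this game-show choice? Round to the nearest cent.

$401.16

E[u] = 0.3·√12996 + 0.4·√4356 + 0.3·√8464 = 0.3·114 + 0.4·66 + 0.3·92 = 88.2
CE = (88.2)² = 7779.24
Risk premium = EV − CE = 8180.4 − 7779.24 = 401.16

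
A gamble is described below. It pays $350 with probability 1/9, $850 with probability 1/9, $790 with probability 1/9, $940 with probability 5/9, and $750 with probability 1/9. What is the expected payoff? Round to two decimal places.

EV = 1/9 × 350 + 1/9 × 850 + 1/9 × 790 + 5/9 × 940 + 1/9 × 750 = 38.8889 + 94.4444 + 87.7778 + 522.2222 + 83.3333 = 826.6667

$826.67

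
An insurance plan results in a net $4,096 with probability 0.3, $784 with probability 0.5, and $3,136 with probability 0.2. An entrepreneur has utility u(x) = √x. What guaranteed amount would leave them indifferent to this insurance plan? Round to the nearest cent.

$1,971.36

E[u] = 0.3·√4096 + 0.5·√784 + 0.2·√3136 = 0.3·64 + 0.5·28 + 0.2·56 = 44.4
CE = (44.4)² = 1971.36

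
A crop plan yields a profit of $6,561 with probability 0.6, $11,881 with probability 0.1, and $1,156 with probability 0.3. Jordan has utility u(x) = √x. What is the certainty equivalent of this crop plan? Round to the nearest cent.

E[u] = 0.6·√6561 + 0.1·√11881 + 0.3·√1156 = 0.6·81 + 0.1·109 + 0.3·34 = 69.7
CE = (69.7)² = 4858.09

$4,858.09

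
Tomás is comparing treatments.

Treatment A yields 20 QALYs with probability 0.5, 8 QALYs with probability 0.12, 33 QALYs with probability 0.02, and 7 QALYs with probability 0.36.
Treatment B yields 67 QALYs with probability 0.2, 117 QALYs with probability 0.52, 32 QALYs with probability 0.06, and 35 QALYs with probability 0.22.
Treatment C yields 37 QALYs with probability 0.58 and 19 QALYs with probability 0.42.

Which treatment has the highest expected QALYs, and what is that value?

Treatment A = 0.5 × 20 + 0.12 × 8 + 0.02 × 33 + 0.36 × 7 = 10 + 0.96 + 0.66 + 2.52 = 14.14
Treatment B = 0.2 × 67 + 0.52 × 117 + 0.06 × 32 + 0.22 × 35 = 13.4 + 60.84 + 1.92 + 7.7 = 83.86
Treatment C = 0.58 × 37 + 0.42 × 19 = 21.46 + 7.98 = 29.44

Treatment B (83.86 QALYs)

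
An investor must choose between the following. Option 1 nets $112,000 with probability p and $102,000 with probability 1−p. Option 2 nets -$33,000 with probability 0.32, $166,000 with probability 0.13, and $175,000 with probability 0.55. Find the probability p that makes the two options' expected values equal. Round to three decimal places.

p = 0.527

EV(Option 2) = 0.32 × (-33000) + 0.13 × 166000 + 0.55 × 175000 = -10560 + 21580 + 96250 = 107270
p·112000 + (1−p)·102000 = 107270
10000p + 102000 = 107270
p = (107270 − 102000) / 10000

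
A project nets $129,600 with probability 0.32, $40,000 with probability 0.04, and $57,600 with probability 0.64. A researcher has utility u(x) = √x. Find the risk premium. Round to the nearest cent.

E[u] = 0.32·√129600 + 0.04·√40000 + 0.64·√57600 = 0.32·360 + 0.04·200 + 0.64·240 = 276.8
CE = (276.8)² = 76618.24
Risk premium = EV − CE = 79936 − 76618.24 = 3317.76

$3,317.76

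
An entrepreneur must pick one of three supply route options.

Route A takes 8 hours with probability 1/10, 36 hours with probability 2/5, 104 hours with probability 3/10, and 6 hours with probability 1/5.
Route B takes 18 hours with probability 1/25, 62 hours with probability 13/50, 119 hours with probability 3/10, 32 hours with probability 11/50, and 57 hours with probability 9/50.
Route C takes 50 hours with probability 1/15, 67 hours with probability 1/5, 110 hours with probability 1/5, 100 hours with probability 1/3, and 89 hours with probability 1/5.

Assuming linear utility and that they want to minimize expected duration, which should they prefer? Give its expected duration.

Route A = 1/10 × 8 + 2/5 × 36 + 3/10 × 104 + 1/5 × 6 = 0.8 + 14.4 + 31.2 + 1.2 = 47.6
Route B = 1/25 × 18 + 13/50 × 62 + 3/10 × 119 + 11/50 × 32 + 9/50 × 57 = 0.72 + 16.12 + 35.7 + 7.04 + 10.26 = 69.84
Route C = 1/15 × 50 + 1/5 × 67 + 1/5 × 110 + 1/3 × 100 + 1/5 × 89 = 3.3333 + 13.4 + 22 + 33.3333 + 17.8 = 89.8667

Route A (47.6 hours)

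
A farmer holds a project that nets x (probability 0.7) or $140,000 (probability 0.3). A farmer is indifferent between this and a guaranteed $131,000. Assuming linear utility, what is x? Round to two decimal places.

0.7·x + 0.3·140000 = 131000
0.7·x = 131000 − 42000 = 89000
x = 89000 / 0.7 = 127142.8571

x = $127,142.86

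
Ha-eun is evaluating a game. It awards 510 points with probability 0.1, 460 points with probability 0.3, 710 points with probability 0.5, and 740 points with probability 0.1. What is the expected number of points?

EV = 0.1 × 510 + 0.3 × 460 + 0.5 × 710 + 0.1 × 740 = 51 + 138 + 355 + 74 = 618

618 points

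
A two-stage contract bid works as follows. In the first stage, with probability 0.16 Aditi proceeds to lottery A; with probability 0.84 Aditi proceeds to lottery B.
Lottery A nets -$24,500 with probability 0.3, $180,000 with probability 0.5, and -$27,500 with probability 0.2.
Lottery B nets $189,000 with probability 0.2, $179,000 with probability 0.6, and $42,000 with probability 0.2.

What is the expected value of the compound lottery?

$141,368

EV(A) = 0.3 × (-24500) + 0.5 × 180000 + 0.2 × (-27500) = -7350 + 90000 − 5500 = 77150
EV(B) = 0.2 × 189000 + 0.6 × 179000 + 0.2 × 42000 = 37800 + 107400 + 8400 = 153600
Overall = 0.16 × 77150 + 0.84 × 153600 = 12344 + 129024 = 141368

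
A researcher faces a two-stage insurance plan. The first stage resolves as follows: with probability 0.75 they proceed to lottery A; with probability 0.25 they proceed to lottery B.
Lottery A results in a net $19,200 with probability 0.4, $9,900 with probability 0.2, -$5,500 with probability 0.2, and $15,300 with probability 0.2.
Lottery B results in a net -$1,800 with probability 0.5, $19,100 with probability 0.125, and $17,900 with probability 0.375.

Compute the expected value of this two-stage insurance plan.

$10,765

EV(A) = 0.4 × 19200 + 0.2 × 9900 + 0.2 × (-5500) + 0.2 × 15300 = 7680 + 1980 − 1100 + 3060 = 11620
EV(B) = 0.5 × (-1800) + 0.125 × 19100 + 0.375 × 17900 = -900 + 2387.5 + 6712.5 = 8200
Overall = 0.75 × 11620 + 0.25 × 8200 = 8715 + 2050 = 10765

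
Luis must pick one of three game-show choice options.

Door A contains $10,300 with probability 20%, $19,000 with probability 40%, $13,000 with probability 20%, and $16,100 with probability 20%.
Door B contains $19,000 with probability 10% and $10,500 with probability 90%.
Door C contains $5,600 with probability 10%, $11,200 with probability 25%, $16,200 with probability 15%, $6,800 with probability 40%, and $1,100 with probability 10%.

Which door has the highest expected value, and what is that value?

Door A ($15,480)

Door A = 0.2 × 10300 + 0.4 × 19000 + 0.2 × 13000 + 0.2 × 16100 = 2060 + 7600 + 2600 + 3220 = 15480
Door B = 0.1 × 19000 + 0.9 × 10500 = 1900 + 9450 = 11350
Door C = 0.1 × 5600 + 0.25 × 11200 + 0.15 × 16200 + 0.4 × 6800 + 0.1 × 1100 = 560 + 2800 + 2430 + 2720 + 110 = 8620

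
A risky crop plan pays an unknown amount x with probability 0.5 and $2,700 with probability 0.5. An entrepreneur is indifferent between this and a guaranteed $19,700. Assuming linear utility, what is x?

x = $36,700

0.5·x + 0.5·2700 = 19700
0.5·x = 19700 − 1350 = 18350
x = 18350 / 0.5 = 36700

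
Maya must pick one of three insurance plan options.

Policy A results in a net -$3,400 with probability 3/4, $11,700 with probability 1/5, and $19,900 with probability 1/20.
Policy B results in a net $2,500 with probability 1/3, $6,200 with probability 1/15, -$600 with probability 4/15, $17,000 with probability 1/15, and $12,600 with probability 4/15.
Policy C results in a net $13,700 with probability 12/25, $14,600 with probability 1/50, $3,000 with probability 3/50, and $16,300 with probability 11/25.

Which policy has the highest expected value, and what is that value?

Policy A = 3/4 × (-3400) + 1/5 × 11700 + 1/20 × 19900 = -2550 + 2340 + 995 = 785
Policy B = 1/3 × 2500 + 1/15 × 6200 + 4/15 × (-600) + 1/15 × 17000 + 4/15 × 12600 = 833.3333 + 413.3333 − 160 + 1133.3333 + 3360 = 5580
Policy C = 12/25 × 13700 + 1/50 × 14600 + 3/50 × 3000 + 11/25 × 16300 = 6576 + 292 + 180 + 7172 = 14220

Policy C ($14,220)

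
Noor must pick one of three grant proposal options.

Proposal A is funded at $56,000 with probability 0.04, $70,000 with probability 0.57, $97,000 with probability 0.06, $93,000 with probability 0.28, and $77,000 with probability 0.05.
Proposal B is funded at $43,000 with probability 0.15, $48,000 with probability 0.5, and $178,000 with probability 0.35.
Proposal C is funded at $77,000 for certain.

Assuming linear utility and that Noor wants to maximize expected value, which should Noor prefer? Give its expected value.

Proposal A = 0.04 × 56000 + 0.57 × 70000 + 0.06 × 97000 + 0.28 × 93000 + 0.05 × 77000 = 2240 + 39900 + 5820 + 26040 + 3850 = 77850
Proposal B = 0.15 × 43000 + 0.5 × 48000 + 0.35 × 178000 = 6450 + 24000 + 62300 = 92750
Proposal C: 77000 (certain)

Proposal B ($92,750)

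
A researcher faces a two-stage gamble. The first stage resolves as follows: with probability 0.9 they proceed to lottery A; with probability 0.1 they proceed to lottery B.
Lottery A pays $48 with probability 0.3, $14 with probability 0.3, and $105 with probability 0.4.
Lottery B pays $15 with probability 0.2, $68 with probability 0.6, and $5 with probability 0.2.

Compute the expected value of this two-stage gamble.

EV(A) = 0.3 × 48 + 0.3 × 14 + 0.4 × 105 = 14.4 + 4.2 + 42 = 60.6
EV(B) = 0.2 × 15 + 0.6 × 68 + 0.2 × 5 = 3 + 40.8 + 1 = 44.8
Overall = 0.9 × 60.6 + 0.1 × 44.8 = 54.54 + 4.48 = 59.02

$59.02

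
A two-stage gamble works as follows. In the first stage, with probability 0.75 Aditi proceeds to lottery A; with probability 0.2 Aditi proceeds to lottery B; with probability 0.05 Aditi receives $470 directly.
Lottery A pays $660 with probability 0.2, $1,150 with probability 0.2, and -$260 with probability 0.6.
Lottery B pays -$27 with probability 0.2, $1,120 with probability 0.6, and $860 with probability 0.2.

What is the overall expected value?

$345.72

EV(A) = 0.2 × 660 + 0.2 × 1150 + 0.6 × (-260) = 132 + 230 − 156 = 206
EV(B) = 0.2 × (-27) + 0.6 × 1120 + 0.2 × 860 = -5.4 + 672 + 172 = 838.6
Branch C: 470 (certain)
Overall = 0.75 × 206 + 0.2 × 838.6 + 0.05 × 470 = 154.5 + 167.72 + 23.5 = 345.72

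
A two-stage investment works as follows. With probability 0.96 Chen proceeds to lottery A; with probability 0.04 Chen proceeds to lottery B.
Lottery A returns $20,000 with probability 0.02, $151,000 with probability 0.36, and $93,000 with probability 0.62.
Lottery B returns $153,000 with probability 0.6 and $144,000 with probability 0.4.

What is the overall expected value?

$113,899.20

EV(A) = 0.02 × 20000 + 0.36 × 151000 + 0.62 × 93000 = 400 + 54360 + 57660 = 112420
EV(B) = 0.6 × 153000 + 0.4 × 144000 = 91800 + 57600 = 149400
Overall = 0.96 × 112420 + 0.04 × 149400 = 107923.2 + 5976 = 113899.2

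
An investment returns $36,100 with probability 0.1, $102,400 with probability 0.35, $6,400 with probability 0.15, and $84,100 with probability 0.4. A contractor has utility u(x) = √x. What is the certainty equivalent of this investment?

$67,081

E[u] = 0.1·√36100 + 0.35·√102400 + 0.15·√6400 + 0.4·√84100 = 0.1·190 + 0.35·320 + 0.15·80 + 0.4·290 = 259
CE = (259)² = 67081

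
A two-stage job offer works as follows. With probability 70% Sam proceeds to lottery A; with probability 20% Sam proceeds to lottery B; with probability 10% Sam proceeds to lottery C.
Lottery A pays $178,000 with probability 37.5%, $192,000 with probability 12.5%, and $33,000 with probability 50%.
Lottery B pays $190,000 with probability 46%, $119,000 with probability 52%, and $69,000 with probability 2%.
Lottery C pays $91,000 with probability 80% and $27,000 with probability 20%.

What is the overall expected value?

$113,027

EV(A) = 0.375 × 178000 + 0.125 × 192000 + 0.5 × 33000 = 66750 + 24000 + 16500 = 107250
EV(B) = 0.46 × 190000 + 0.52 × 119000 + 0.02 × 69000 = 87400 + 61880 + 1380 = 150660
EV(C) = 0.8 × 91000 + 0.2 × 27000 = 72800 + 5400 = 78200
Overall = 0.7 × 107250 + 0.2 × 150660 + 0.1 × 78200 = 75075 + 30132 + 7820 = 113027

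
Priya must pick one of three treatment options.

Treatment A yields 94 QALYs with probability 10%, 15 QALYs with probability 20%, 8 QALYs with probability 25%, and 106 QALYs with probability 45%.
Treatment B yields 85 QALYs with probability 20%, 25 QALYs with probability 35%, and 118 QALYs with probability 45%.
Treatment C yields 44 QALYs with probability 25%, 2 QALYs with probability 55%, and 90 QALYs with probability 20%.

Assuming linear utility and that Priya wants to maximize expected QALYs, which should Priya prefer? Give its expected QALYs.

Treatment B (78.85 QALYs)

Treatment A = 0.1 × 94 + 0.2 × 15 + 0.25 × 8 + 0.45 × 106 = 9.4 + 3 + 2 + 47.7 = 62.1
Treatment B = 0.2 × 85 + 0.35 × 25 + 0.45 × 118 = 17 + 8.75 + 53.1 = 78.85
Treatment C = 0.25 × 44 + 0.55 × 2 + 0.2 × 90 = 11 + 1.1 + 18 = 30.1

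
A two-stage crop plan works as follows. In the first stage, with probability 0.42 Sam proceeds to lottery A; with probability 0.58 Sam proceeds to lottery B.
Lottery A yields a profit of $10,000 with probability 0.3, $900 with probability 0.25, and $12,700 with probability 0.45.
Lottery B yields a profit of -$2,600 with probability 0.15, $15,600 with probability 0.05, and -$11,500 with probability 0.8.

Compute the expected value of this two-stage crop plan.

EV(A) = 0.3 × 10000 + 0.25 × 900 + 0.45 × 12700 = 3000 + 225 + 5715 = 8940
EV(B) = 0.15 × (-2600) + 0.05 × 15600 + 0.8 × (-11500) = -390 + 780 − 9200 = -8810
Overall = 0.42 × 8940 + 0.58 × (-8810) = 3754.8 − 5109.8 = -1355

-$1,355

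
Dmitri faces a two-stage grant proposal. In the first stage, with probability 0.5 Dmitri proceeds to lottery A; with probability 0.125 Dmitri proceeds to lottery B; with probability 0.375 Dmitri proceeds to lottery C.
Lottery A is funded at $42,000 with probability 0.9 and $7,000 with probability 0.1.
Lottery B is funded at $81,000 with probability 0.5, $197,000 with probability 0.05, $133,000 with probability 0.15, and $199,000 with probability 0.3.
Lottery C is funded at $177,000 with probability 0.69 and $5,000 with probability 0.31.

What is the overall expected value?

$81,880

EV(A) = 0.9 × 42000 + 0.1 × 7000 = 37800 + 700 = 38500
EV(B) = 0.5 × 81000 + 0.05 × 197000 + 0.15 × 133000 + 0.3 × 199000 = 40500 + 9850 + 19950 + 59700 = 130000
EV(C) = 0.69 × 177000 + 0.31 × 5000 = 122130 + 1550 = 123680
Overall = 0.5 × 38500 + 0.125 × 130000 + 0.375 × 123680 = 19250 + 16250 + 46380 = 81880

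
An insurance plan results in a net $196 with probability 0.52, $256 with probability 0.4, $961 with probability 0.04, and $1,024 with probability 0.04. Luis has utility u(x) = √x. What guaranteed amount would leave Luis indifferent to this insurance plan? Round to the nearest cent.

$262.44

E[u] = 0.52·√196 + 0.4·√256 + 0.04·√961 + 0.04·√1024 = 0.52·14 + 0.4·16 + 0.04·31 + 0.04·32 = 16.2
CE = (16.2)² = 262.44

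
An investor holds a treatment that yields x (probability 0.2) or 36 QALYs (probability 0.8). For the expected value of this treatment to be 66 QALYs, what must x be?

x = 186 QALYs

0.2·x + 0.8·36 = 66
0.2·x = 66 − 28.8 = 37.2
x = 37.2 / 0.2 = 186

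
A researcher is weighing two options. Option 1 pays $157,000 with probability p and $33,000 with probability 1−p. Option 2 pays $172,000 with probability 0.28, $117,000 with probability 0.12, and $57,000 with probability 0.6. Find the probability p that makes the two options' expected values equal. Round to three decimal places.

p = 0.511

EV(Option 2) = 0.28 × 172000 + 0.12 × 117000 + 0.6 × 57000 = 48160 + 14040 + 34200 = 96400
p·157000 + (1−p)·33000 = 96400
124000p + 33000 = 96400
p = (96400 − 33000) / 124000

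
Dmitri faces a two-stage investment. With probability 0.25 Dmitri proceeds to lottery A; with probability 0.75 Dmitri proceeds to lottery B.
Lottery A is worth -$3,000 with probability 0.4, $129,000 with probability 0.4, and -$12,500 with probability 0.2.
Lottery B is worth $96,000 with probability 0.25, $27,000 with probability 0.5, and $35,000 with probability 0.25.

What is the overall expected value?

$46,662.50

EV(A) = 0.4 × (-3000) + 0.4 × 129000 + 0.2 × (-12500) = -1200 + 51600 − 2500 = 47900
EV(B) = 0.25 × 96000 + 0.5 × 27000 + 0.25 × 35000 = 24000 + 13500 + 8750 = 46250
Overall = 0.25 × 47900 + 0.75 × 46250 = 11975 + 34687.5 = 46662.5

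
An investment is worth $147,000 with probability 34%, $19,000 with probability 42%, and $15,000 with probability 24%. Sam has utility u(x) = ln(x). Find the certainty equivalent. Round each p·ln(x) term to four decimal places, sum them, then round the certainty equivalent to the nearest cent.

E[u] = 0.34·ln(147000) + 0.42·ln(19000) + 0.24·ln(15000) = 4.0454 + 4.1379 + 2.3078 = 10.4911
CE = e^10.4911 ≈ 35993.73

$35,993.73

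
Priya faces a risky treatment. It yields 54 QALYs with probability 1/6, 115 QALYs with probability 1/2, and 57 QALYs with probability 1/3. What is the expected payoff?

85.5 QALYs

EV = 1/6 × 54 + 1/2 × 115 + 1/3 × 57 = 9 + 57.5 + 19 = 85.5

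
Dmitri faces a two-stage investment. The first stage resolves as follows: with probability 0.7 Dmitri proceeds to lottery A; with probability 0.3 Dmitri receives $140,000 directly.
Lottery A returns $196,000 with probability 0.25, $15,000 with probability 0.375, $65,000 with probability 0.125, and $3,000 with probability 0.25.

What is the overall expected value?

$86,450

EV(A) = 0.25 × 196000 + 0.375 × 15000 + 0.125 × 65000 + 0.25 × 3000 = 49000 + 5625 + 8125 + 750 = 63500
Branch B: 140000 (certain)
Overall = 0.7 × 63500 + 0.3 × 140000 = 44450 + 42000 = 86450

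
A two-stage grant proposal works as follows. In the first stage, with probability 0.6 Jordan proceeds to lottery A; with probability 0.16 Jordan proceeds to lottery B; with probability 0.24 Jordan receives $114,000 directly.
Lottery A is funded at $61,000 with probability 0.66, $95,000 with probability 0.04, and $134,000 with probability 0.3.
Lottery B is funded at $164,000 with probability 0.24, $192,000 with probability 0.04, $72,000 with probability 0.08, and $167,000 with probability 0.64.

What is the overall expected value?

EV(A) = 0.66 × 61000 + 0.04 × 95000 + 0.3 × 134000 = 40260 + 3800 + 40200 = 84260
EV(B) = 0.24 × 164000 + 0.04 × 192000 + 0.08 × 72000 + 0.64 × 167000 = 39360 + 7680 + 5760 + 106880 = 159680
Branch C: 114000 (certain)
Overall = 0.6 × 84260 + 0.16 × 159680 + 0.24 × 114000 = 50556 + 25548.8 + 27360 = 103464.8

$103,464.80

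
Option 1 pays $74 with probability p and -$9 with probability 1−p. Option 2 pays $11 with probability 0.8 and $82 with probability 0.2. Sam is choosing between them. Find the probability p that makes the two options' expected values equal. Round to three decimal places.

p = 0.412

EV(Option 2) = 0.8 × 11 + 0.2 × 82 = 8.8 + 16.4 = 25.2
p·74 + (1−p)·(-9) = 25.2
83p − 9 = 25.2
p = (25.2 + 9) / 83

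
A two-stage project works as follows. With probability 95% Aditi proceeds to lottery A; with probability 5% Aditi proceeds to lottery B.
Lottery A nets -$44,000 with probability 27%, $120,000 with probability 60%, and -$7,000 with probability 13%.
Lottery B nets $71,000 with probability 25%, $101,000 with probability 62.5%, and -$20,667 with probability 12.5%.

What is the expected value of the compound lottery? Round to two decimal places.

$60,164.08

EV(A) = 0.27 × (-44000) + 0.6 × 120000 + 0.13 × (-7000) = -11880 + 72000 − 910 = 59210
EV(B) = 0.25 × 71000 + 0.625 × 101000 + 0.125 × (-20667) = 17750 + 63125 − 2583.375 = 78291.625
Overall = 0.95 × 59210 + 0.05 × 78291.625 = 56249.5 + 3914.58125 = 60164.08125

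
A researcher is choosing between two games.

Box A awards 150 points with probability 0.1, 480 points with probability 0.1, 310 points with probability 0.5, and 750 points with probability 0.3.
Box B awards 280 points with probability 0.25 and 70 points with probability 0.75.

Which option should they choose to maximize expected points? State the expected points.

Box A = 0.1 × 150 + 0.1 × 480 + 0.5 × 310 + 0.3 × 750 = 15 + 48 + 155 + 225 = 443
Box B = 0.25 × 280 + 0.75 × 70 = 70 + 52.5 = 122.5

Box A (443 points)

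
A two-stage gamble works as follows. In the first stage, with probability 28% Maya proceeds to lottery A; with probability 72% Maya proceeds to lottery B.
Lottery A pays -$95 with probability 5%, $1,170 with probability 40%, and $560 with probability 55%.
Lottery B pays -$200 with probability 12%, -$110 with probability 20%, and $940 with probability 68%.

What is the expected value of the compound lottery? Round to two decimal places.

EV(A) = 0.05 × (-95) + 0.4 × 1170 + 0.55 × 560 = -4.75 + 468 + 308 = 771.25
EV(B) = 0.12 × (-200) + 0.2 × (-110) + 0.68 × 940 = -24 − 22 + 639.2 = 593.2
Overall = 0.28 × 771.25 + 0.72 × 593.2 = 215.95 + 427.104 = 643.054

$643.05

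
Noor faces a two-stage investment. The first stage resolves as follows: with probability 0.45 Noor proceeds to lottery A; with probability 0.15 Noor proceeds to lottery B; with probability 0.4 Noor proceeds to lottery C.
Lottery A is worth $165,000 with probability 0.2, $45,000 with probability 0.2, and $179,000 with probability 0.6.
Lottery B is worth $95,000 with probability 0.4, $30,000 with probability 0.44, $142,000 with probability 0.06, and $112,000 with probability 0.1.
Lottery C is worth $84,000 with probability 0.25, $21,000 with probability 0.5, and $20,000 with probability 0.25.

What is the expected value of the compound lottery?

EV(A) = 0.2 × 165000 + 0.2 × 45000 + 0.6 × 179000 = 33000 + 9000 + 107400 = 149400
EV(B) = 0.4 × 95000 + 0.44 × 30000 + 0.06 × 142000 + 0.1 × 112000 = 38000 + 13200 + 8520 + 11200 = 70920
EV(C) = 0.25 × 84000 + 0.5 × 21000 + 0.25 × 20000 = 21000 + 10500 + 5000 = 36500
Overall = 0.45 × 149400 + 0.15 × 70920 + 0.4 × 36500 = 67230 + 10638 + 14600 = 92468

$92,468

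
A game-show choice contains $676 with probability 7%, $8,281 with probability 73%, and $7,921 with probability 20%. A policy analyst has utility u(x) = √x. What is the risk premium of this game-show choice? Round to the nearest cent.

$272.05

E[u] = 0.07·√676 + 0.73·√8281 + 0.2·√7921 = 0.07·26 + 0.73·91 + 0.2·89 = 86.05
CE = (86.05)² = 7404.6025
Risk premium = EV − CE = 7676.65 − 7404.6025 = 272.0475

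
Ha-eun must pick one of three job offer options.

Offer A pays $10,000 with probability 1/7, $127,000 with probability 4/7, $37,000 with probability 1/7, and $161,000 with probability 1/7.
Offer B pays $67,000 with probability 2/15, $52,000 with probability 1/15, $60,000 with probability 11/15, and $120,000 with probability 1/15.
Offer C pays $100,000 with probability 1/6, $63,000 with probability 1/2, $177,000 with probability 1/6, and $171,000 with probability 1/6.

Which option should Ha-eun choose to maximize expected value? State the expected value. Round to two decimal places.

Offer A = 1/7 × 10000 + 4/7 × 127000 + 1/7 × 37000 + 1/7 × 161000 = 1428.5714 + 72571.4286 + 5285.7143 + 23000 = 102285.7143
Offer B = 2/15 × 67000 + 1/15 × 52000 + 11/15 × 60000 + 1/15 × 120000 = 8933.3333 + 3466.6667 + 44000 + 8000 = 64400
Offer C = 1/6 × 100000 + 1/2 × 63000 + 1/6 × 177000 + 1/6 × 171000 = 16666.6667 + 31500 + 29500 + 28500 = 106166.6667

Offer C ($106,166.67)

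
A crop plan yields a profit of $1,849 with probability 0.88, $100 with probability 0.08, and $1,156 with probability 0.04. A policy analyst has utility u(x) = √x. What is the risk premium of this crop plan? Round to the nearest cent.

E[u] = 0.88·√1849 + 0.08·√100 + 0.04·√1156 = 0.88·43 + 0.08·10 + 0.04·34 = 40
CE = (40)² = 1600
Risk premium = EV − CE = 1681.36 − 1600 = 81.36

$81.36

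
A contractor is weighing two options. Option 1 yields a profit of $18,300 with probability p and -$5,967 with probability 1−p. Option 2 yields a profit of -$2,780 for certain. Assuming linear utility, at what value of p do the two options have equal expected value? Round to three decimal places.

p = 0.131

p·18300 + (1−p)·(-5967) = -2780
24267p − 5967 = -2780
p = (-2780 + 5967) / 24267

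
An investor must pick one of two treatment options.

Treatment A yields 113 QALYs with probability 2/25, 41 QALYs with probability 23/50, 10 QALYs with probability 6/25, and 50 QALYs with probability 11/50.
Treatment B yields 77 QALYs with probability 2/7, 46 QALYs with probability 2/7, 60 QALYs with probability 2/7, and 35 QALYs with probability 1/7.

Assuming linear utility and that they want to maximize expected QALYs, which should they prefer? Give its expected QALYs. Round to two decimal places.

Treatment A = 2/25 × 113 + 23/50 × 41 + 6/25 × 10 + 11/50 × 50 = 9.04 + 18.86 + 2.4 + 11 = 41.3
Treatment B = 2/7 × 77 + 2/7 × 46 + 2/7 × 60 + 1/7 × 35 = 22 + 13.1429 + 17.1429 + 5 = 57.2857

Treatment B (57.29 QALYs)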